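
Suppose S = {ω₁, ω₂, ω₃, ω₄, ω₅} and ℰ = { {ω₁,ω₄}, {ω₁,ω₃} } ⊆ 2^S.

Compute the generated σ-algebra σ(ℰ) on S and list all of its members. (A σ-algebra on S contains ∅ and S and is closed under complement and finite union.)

Initial family (4 sets): { {}, {ω₁,ω₃}, {ω₁,ω₄}, S }.
Step 1 (3 new):
  {ω₁,ω₃,ω₄}  = {ω₁,ω₃} ∪ {ω₁,ω₄}
  {ω₂,ω₃,ω₅}  = {ω₁,ω₄}ᶜ
  {ω₂,ω₄,ω₅}  = {ω₁,ω₃}ᶜ
  (now 7)
Step 2: +4 →
  {ω₂,ω₅}  = {ω₁,ω₃,ω₄}ᶜ
  {ω₁,ω₂,ω₃,ω₅}  = {ω₂,ω₃,ω₅} ∪ {ω₁,ω₃}
  {ω₁,ω₂,ω₄,ω₅}  = {ω₁,ω₄} ∪ {ω₂,ω₄,ω₅}
  {ω₂,ω₃,ω₄,ω₅}  = {ω₂,ω₃,ω₅} ∪ {ω₂,ω₄,ω₅}
  (now 11)
Step 3: 3 new —
  {ω₁}  = {ω₂,ω₃,ω₄,ω₅}ᶜ
  {ω₃}  = {ω₁,ω₂,ω₄,ω₅}ᶜ
  {ω₄}  = {ω₁,ω₂,ω₃,ω₅}ᶜ
  (now 14)
Step 4 (2 new):
  {ω₃,ω₄}  = {ω₃} ∪ {ω₄}
  {ω₁,ω₂,ω₅}  = {ω₂,ω₅} ∪ {ω₁}
  (now 16)
After Step 5 the family is unchanged; done.

Hence σ(ℰ) has 16 members: { {}, {ω₁}, {ω₃}, {ω₄}, {ω₁,ω₃}, {ω₁,ω₄}, {ω₂,ω₅}, {ω₃,ω₄}, {ω₁,ω₂,ω₅}, {ω₁,ω₃,ω₄}, {ω₂,ω₃,ω₅}, {ω₂,ω₄,ω₅}, {ω₁,ω₂,ω₃,ω₅}, {ω₁,ω₂,ω₄,ω₅}, {ω₂,ω₃,ω₄,ω₅}, S }.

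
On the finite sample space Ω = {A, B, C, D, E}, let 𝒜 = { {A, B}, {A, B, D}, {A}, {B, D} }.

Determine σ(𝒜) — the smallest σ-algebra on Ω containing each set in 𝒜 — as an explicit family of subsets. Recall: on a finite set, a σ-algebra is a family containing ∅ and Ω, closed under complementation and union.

Take S₀ = 𝒜 ∪ {∅, Ω} = { ∅, {A}, {A, B}, {B, D}, {A, B, D}, Ω }.
Iteration 1 (4 new):
  {C, E}  = complement {A, B, D}
  {A, C, E}  = complement {B, D}
  {C, D, E}  = complement {A, B}
  {B, C, D, E}  = complement {A}
  [10 total]
Iteration 2: 2 new —
  {A, B, C, E}  = {A, B} ∪ {A, C, E}
  {A, C, D, E}  = {C, D, E} ∪ {A, C, E}
  [12 total]
Iteration 3. New:
  {B}  = complement {A, C, D, E}
  {D}  = complement {A, B, C, E}
  [14 total]
Iteration 4 adds 2:
  {A, D}  = {D} ∪ {A}
  {B, C, E}  = {C, E} ∪ {B}
  [16 total]
Iteration 5 adds nothing — fixpoint reached.

Hence σ(𝒜) has 16 members: { ∅, {A}, {B}, {D}, {A, B}, {A, D}, {B, D}, {C, E}, {A, B, D}, {A, C, E}, {B, C, E}, {C, D, E}, {A, B, C, E}, {A, C, D, E}, {B, C, D, E}, Ω }.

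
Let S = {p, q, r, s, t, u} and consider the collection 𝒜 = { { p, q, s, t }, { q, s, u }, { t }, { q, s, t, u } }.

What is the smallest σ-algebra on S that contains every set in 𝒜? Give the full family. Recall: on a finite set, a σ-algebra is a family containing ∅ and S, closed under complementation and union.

Start: 𝒜 ∪ {∅, S} = { {}, { t }, { q, s, u }, { p, q, s, t }, { q, s, t, u }, S }.
Round 1 adds 5:
  { p, r }  = ᶜ of { q, s, t, u }
  { r, u }  = ᶜ of { p, q, s, t }
  { p, r, t }  = ᶜ of { q, s, u }
  { p, q, r, s, u }  = ᶜ of { t }
  { p, q, s, t, u }  = { q, s, u } ∪ { p, q, s, t }
  |family| = 11
Round 2 (7 new):
  { r }  = ᶜ of { p, q, s, t, u }
  { p, r, u }  = { p, r } ∪ { r, u }
  { r, t, u }  = { t } ∪ { r, u }
  { p, r, t, u }  = { p, r, t } ∪ { r, u }
  { q, r, s, u }  = { q, s, u } ∪ { r, u }
  { p, q, r, s, t }  = { p, r, t } ∪ { p, q, s, t }
  { q, r, s, t, u }  = { q, s, t, u } ∪ { r, u }
  |family| = 18
Round 3. New:
  { p }  = ᶜ of { q, r, s, t, u }
  { u }  = ᶜ of { p, q, r, s, t }
  { p, t }  = ᶜ of { q, r, s, u }
  { q, s }  = ᶜ of { p, r, t, u }
  { r, t }  = { r } ∪ { t }
  { p, q, s }  = ᶜ of { r, t, u }
  { q, s, t }  = ᶜ of { p, r, u }
  |family| = 25
Round 4 adds 7:
  { p, u }  = { u } ∪ { p }
  { t, u }  = { u } ∪ { t }
  { p, t, u }  = { u } ∪ { p, t }
  { q, r, s }  = { r } ∪ { q, s }
  { p, q, r, s }  = { p, q, s } ∪ { r }
  { p, q, s, u }  = ᶜ of { r, t }
  { q, r, s, t }  = { r } ∪ { q, s, t }
  |family| = 32
Round 5: already closed under ᶜ and ∪.

Hence σ(𝒜) has 32 members: { {}, { p }, { r }, { t }, { u }, { p, r }, { p, t }, { p, u }, { q, s }, { r, t }, { r, u }, { t, u }, { p, q, s }, { p, r, t }, { p, r, u }, { p, t, u }, { q, r, s }, { q, s, t }, { q, s, u }, { r, t, u }, { p, q, r, s }, { p, q, s, t }, { p, q, s, u }, { p, r, t, u }, { q, r, s, t }, { q, r, s, u }, { q, s, t, u }, { p, q, r, s, t }, { p, q, r, s, u }, { p, q, s, t, u }, { q, r, s, t, u }, S }.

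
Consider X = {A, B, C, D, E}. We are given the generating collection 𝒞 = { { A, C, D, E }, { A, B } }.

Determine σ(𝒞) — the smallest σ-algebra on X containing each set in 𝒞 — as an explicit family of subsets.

Answer: σ(𝒞) = { {  }, { A }, { B }, { A, B }, { C, D, E }, { A, C, D, E }, { B, C, D, E }, X }

Check:
Initial family (4 sets): { {  }, { A, B }, { A, C, D, E }, X }.
Round 1 (2 new):
  { B }  = complement { A, C, D, E }
  { C, D, E }  = complement { A, B }
Round 2 (1 new):
  { B, C, D, E }  = { C, D, E } ∪ { B }
Round 3 adds 1:
  { A }  = complement { B, C, D, E }
Round 4: closed — nothing new.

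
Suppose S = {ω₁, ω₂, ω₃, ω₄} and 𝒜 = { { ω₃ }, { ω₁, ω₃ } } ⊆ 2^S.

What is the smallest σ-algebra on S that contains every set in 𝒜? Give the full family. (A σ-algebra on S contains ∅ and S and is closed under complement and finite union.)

Answer: σ(𝒜) = { ∅, { ω₁ }, { ω₃ }, { ω₁, ω₃ }, { ω₂, ω₄ }, { ω₁, ω₂, ω₄ }, { ω₂, ω₃, ω₄ }, S }

Check:
Initial family (4 sets): { ∅, { ω₃ }, { ω₁, ω₃ }, S }.
Round 1 (2 new):
  { ω₂, ω₄ }  = ᶜ of { ω₁, ω₃ }
  { ω₁, ω₂, ω₄ }  = ᶜ of { ω₃ }
  [6 total]
Round 2: 1 new —
  { ω₂, ω₃, ω₄ }  = { ω₃ } ∪ { ω₂, ω₄ }
  [7 total]
Round 3: 1 new —
  { ω₁ }  = ᶜ of { ω₂, ω₃, ω₄ }
  [8 total]
Round 4: no new sets; the family is a σ-algebra.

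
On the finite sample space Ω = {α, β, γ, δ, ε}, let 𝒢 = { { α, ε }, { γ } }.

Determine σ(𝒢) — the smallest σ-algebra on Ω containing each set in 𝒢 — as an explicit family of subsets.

σ(𝒢) = { ∅, { γ }, { α, ε }, { β, δ }, { α, γ, ε }, { β, γ, δ }, { α, β, δ, ε }, Ω }

Check:
Start: 𝒢 ∪ {∅, Ω} = { ∅, { γ }, { α, ε }, Ω }.
Pass 1 (3 new):
  { α, γ, ε }  = { γ } ∪ { α, ε }
  { β, γ, δ }  = complement { α, ε }
  { α, β, δ, ε }  = complement { γ }
  — 7 sets.
Pass 2. New:
  { β, δ }  = complement { α, γ, ε }
  — 8 sets.
After Pass 3 the family is unchanged; done.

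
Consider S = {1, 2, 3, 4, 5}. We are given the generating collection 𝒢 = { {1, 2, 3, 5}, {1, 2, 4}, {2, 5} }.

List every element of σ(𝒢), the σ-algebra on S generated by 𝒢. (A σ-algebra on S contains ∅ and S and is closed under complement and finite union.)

Answer: σ(𝒢) = { {}, {1}, {2}, {3}, {4}, {5}, {1, 2}, {1, 3}, {1, 4}, {1, 5}, {2, 3}, {2, 4}, {2, 5}, {3, 4}, {3, 5}, {4, 5}, {1, 2, 3}, {1, 2, 4}, {1, 2, 5}, {1, 3, 4}, {1, 3, 5}, {1, 4, 5}, {2, 3, 4}, {2, 3, 5}, {2, 4, 5}, {3, 4, 5}, {1, 2, 3, 4}, {1, 2, 3, 5}, {1, 2, 4, 5}, {1, 3, 4, 5}, {2, 3, 4, 5}, S }

Check:
Initial family (5 sets): { {}, {2, 5}, {1, 2, 4}, {1, 2, 3, 5}, S }.
Iteration 1 (4 new):
  {4}  = ᶜ of {1, 2, 3, 5}
  {3, 5}  = ᶜ of {1, 2, 4}
  {1, 3, 4}  = ᶜ of {2, 5}
  {1, 2, 4, 5}  = {2, 5} ∪ {1, 2, 4}
  — 9 sets.
Iteration 2 (6 new):
  {3}  = ᶜ of {1, 2, 4, 5}
  {2, 3, 5}  = {2, 5} ∪ {3, 5}
  {2, 4, 5}  = {2, 5} ∪ {4}
  {3, 4, 5}  = {4} ∪ {3, 5}
  {1, 2, 3, 4}  = {1, 2, 4} ∪ {1, 3, 4}
  {1, 3, 4, 5}  = {1, 3, 4} ∪ {3, 5}
  — 15 sets.
Iteration 3 (7 new):
  {2}  = ᶜ of {1, 3, 4, 5}
  {5}  = ᶜ of {1, 2, 3, 4}
  {1, 2}  = ᶜ of {3, 4, 5}
  {1, 3}  = ᶜ of {2, 4, 5}
  {1, 4}  = ᶜ of {2, 3, 5}
  {3, 4}  = {3} ∪ {4}
  {2, 3, 4, 5}  = {3} ∪ {2, 4, 5}
  — 22 sets.
Iteration 4 adds 9:
  {1}  = ᶜ of {2, 3, 4, 5}
  {2, 3}  = {2} ∪ {3}
  {2, 4}  = {2} ∪ {4}
  {4, 5}  = {5} ∪ {4}
  {1, 2, 3}  = {2} ∪ {1, 3}
  {1, 2, 5}  = ᶜ of {3, 4}
  {1, 3, 5}  = {1, 3} ∪ {3, 5}
  {1, 4, 5}  = {1, 4} ∪ {5}
  {2, 3, 4}  = {3, 4} ∪ {2}
  — 31 sets.
Iteration 5 (1 new):
  {1, 5}  = ᶜ of {2, 3, 4}
  — 32 sets.
After Iteration 6 the family is unchanged; done.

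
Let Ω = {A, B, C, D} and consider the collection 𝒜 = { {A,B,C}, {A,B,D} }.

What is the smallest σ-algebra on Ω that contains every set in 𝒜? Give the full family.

σ(𝒜) (8 sets): { {}, {C}, {D}, {A,B}, {C,D}, {A,B,C}, {A,B,D}, Ω }

Check:
Seed the family with 𝒜 together with ∅ and Ω: { {}, {A,B,C}, {A,B,D}, Ω }.
Iteration 1 adds 2:
  {C}  = Ω∖{A,B,D}
  {D}  = Ω∖{A,B,C}
  (now 6)
Iteration 2 (1 new):
  {C,D}  = {C} ∪ {D}
  (now 7)
Iteration 3. New:
  {A,B}  = Ω∖{C,D}
  (now 8)
Iteration 4: already closed under ᶜ and ∪.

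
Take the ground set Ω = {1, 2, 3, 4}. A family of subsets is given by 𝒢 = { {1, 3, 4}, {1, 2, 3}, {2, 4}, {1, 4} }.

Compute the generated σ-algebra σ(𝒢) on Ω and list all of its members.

Answer: σ(𝒢) = { {}, {1}, {2}, {3}, {4}, {1, 2}, {1, 3}, {1, 4}, {2, 3}, {2, 4}, {3, 4}, {1, 2, 3}, {1, 2, 4}, {1, 3, 4}, {2, 3, 4}, Ω }

Trace:
Start: 𝒢 ∪ {∅, Ω} = { {}, {1, 4}, {2, 4}, {1, 2, 3}, {1, 3, 4}, Ω }.
Round 1 (5 new):
  {2}  = Ω∖{1, 3, 4}
  {4}  = Ω∖{1, 2, 3}
  {1, 3}  = Ω∖{2, 4}
  {2, 3}  = Ω∖{1, 4}
  {1, 2, 4}  = {1, 4} ∪ {2, 4}
  [11 total]
Round 2: +2 →
  {3}  = Ω∖{1, 2, 4}
  {2, 3, 4}  = {2, 3} ∪ {4}
  [13 total]
Round 3. New:
  {1}  = Ω∖{2, 3, 4}
  {3, 4}  = {3} ∪ {4}
  [15 total]
Round 4. New:
  {1, 2}  = Ω∖{3, 4}
  [16 total]
Round 5: no new sets; the family is a σ-algebra.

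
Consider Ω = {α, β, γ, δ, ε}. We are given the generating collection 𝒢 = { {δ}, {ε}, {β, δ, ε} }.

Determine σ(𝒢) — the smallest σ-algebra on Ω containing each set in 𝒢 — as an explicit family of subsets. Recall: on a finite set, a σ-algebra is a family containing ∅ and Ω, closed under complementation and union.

Initial family (5 sets): { {}, {δ}, {ε}, {β, δ, ε}, Ω }.
Round 1: 4 new —
  {α, γ}  = Ω∖{β, δ, ε}
  {δ, ε}  = {δ} ∪ {ε}
  {α, β, γ, δ}  = Ω∖{ε}
  {α, β, γ, ε}  = Ω∖{δ}
  (now 9)
Round 2: 4 new —
  {α, β, γ}  = Ω∖{δ, ε}
  {α, γ, δ}  = {α, γ} ∪ {δ}
  {α, γ, ε}  = {ε} ∪ {α, γ}
  {α, γ, δ, ε}  = {δ, ε} ∪ {α, γ}
  (now 13)
Round 3 (3 new):
  {β}  = Ω∖{α, γ, δ, ε}
  {β, δ}  = Ω∖{α, γ, ε}
  {β, ε}  = Ω∖{α, γ, δ}
  (now 16)
Round 4 adds nothing — fixpoint reached.

|σ(𝒢)| = 16.  σ(𝒢) = { {}, {β}, {δ}, {ε}, {α, γ}, {β, δ}, {β, ε}, {δ, ε}, {α, β, γ}, {α, γ, δ}, {α, γ, ε}, {β, δ, ε}, {α, β, γ, δ}, {α, β, γ, ε}, {α, γ, δ, ε}, Ω }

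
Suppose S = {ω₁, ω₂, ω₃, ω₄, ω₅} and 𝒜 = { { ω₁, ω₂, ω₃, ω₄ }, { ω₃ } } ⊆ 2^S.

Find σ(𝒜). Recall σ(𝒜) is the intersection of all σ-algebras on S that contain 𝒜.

Seed the family with 𝒜 together with ∅ and S: { {}, { ω₃ }, { ω₁, ω₂, ω₃, ω₄ }, S }.
Iteration 1: 2 new —
  { ω₅ }  = { ω₁, ω₂, ω₃, ω₄ }ᶜ
  { ω₁, ω₂, ω₄, ω₅ }  = { ω₃ }ᶜ
  [6 total]
Iteration 2 (1 new):
  { ω₃, ω₅ }  = { ω₃ } ∪ { ω₅ }
  [7 total]
Iteration 3: +1 →
  { ω₁, ω₂, ω₄ }  = { ω₃, ω₅ }ᶜ
  [8 total]
Iteration 4: already closed under ᶜ and ∪.

σ(𝒜) = { {}, { ω₃ }, { ω₅ }, { ω₃, ω₅ }, { ω₁, ω₂, ω₄ }, { ω₁, ω₂, ω₃, ω₄ }, { ω₁, ω₂, ω₄, ω₅ }, S }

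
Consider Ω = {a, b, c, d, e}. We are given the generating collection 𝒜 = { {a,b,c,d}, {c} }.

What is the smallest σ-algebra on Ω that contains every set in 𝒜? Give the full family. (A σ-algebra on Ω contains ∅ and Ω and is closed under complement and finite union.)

|σ(𝒜)| = 8.  σ(𝒜) = { {}, {c}, {e}, {c,e}, {a,b,d}, {a,b,c,d}, {a,b,d,e}, Ω }

Check:
Begin from { {}, {c}, {a,b,c,d}, Ω } (that is, 𝒜 plus ∅ and Ω).
Step 1: 2 new —
  {e}  = {a,b,c,d}ᶜ
  {a,b,d,e}  = {c}ᶜ
  [6 total]
Step 2 (1 new):
  {c,e}  = {c} ∪ {e}
  [7 total]
Step 3: 1 new —
  {a,b,d}  = {c,e}ᶜ
  [8 total]
Step 4: closed — nothing new.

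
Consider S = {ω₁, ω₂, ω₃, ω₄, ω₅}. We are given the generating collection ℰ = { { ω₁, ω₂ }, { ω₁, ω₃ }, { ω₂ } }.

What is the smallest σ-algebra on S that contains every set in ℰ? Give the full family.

σ(ℰ) = { ∅, { ω₁ }, { ω₂ }, { ω₃ }, { ω₁, ω₂ }, { ω₁, ω₃ }, { ω₂, ω₃ }, { ω₄, ω₅ }, { ω₁, ω₂, ω₃ }, { ω₁, ω₄, ω₅ }, { ω₂, ω₄, ω₅ }, { ω₃, ω₄, ω₅ }, { ω₁, ω₂, ω₄, ω₅ }, { ω₁, ω₃, ω₄, ω₅ }, { ω₂, ω₃, ω₄, ω₅ }, S }

Check:
Start: ℰ ∪ {∅, S} = { ∅, { ω₂ }, { ω₁, ω₂ }, { ω₁, ω₃ }, S }.
Iteration 1: +4 →
  { ω₁, ω₂, ω₃ }  = { ω₁, ω₂ } ∪ { ω₁, ω₃ }
  { ω₂, ω₄, ω₅ }  = S∖{ ω₁, ω₃ }
  { ω₃, ω₄, ω₅ }  = S∖{ ω₁, ω₂ }
  { ω₁, ω₃, ω₄, ω₅ }  = S∖{ ω₂ }
  [9 total]
Iteration 2: 3 new —
  { ω₄, ω₅ }  = S∖{ ω₁, ω₂, ω₃ }
  { ω₁, ω₂, ω₄, ω₅ }  = { ω₁, ω₂ } ∪ { ω₂, ω₄, ω₅ }
  { ω₂, ω₃, ω₄, ω₅ }  = { ω₃, ω₄, ω₅ } ∪ { ω₂ }
  [12 total]
Iteration 3: +2 →
  { ω₁ }  = S∖{ ω₂, ω₃, ω₄, ω₅ }
  { ω₃ }  = S∖{ ω₁, ω₂, ω₄, ω₅ }
  [14 total]
Iteration 4 (2 new):
  { ω₂, ω₃ }  = { ω₃ } ∪ { ω₂ }
  { ω₁, ω₄, ω₅ }  = { ω₄, ω₅ } ∪ { ω₁ }
  [16 total]
Iteration 5 adds nothing — fixpoint reached.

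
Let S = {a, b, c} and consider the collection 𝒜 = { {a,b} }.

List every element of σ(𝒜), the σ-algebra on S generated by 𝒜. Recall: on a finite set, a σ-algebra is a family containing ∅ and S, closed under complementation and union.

Take S₀ = 𝒜 ∪ {∅, S} = { ∅, {a,b}, S }.
Step 1 adds 1:
  {c}  = S∖{a,b}
  |family| = 4
Step 2: no new sets; the family is a σ-algebra.

σ(𝒜) = { ∅, {c}, {a,b}, S }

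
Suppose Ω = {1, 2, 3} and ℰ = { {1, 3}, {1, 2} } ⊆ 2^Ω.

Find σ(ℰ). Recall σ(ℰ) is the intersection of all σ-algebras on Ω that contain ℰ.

σ(ℰ) (8 sets): { {}, {1}, {2}, {3}, {1, 2}, {1, 3}, {2, 3}, Ω }

Trace:
Initial family (4 sets): { {}, {1, 2}, {1, 3}, Ω }.
Round 1 (2 new):
  {2}  = complement {1, 3}
  {3}  = complement {1, 2}
  (now 6)
Round 2 (1 new):
  {2, 3}  = {3} ∪ {2}
  (now 7)
Round 3. New:
  {1}  = complement {2, 3}
  (now 8)
Round 4: stable.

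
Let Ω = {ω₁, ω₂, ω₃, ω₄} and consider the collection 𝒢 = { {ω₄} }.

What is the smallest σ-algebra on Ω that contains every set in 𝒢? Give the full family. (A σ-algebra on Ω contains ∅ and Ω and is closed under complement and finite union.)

|σ(𝒢)| = 4.  σ(𝒢) = { {}, {ω₄}, {ω₁, ω₂, ω₃}, Ω }

Derivation:
Seed the family with 𝒢 together with ∅ and Ω: { {}, {ω₄}, Ω }.
Iteration 1 (1 new):
  {ω₁, ω₂, ω₃}  = {ω₄}ᶜ
  — 4 sets.
After Iteration 2 the family is unchanged; done.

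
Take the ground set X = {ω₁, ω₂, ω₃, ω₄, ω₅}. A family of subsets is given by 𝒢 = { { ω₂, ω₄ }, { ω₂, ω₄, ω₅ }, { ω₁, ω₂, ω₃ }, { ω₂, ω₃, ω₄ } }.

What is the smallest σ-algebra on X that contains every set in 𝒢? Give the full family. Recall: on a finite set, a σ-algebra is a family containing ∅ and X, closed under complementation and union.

Start: 𝒢 ∪ {∅, X} = { {}, { ω₂, ω₄ }, { ω₁, ω₂, ω₃ }, { ω₂, ω₃, ω₄ }, { ω₂, ω₄, ω₅ }, X }.
Iteration 1: +6 →
  { ω₁, ω₃ }  = complement { ω₂, ω₄, ω₅ }
  { ω₁, ω₅ }  = complement { ω₂, ω₃, ω₄ }
  { ω₄, ω₅ }  = complement { ω₁, ω₂, ω₃ }
  { ω₁, ω₃, ω₅ }  = complement { ω₂, ω₄ }
  { ω₁, ω₂, ω₃, ω₄ }  = { ω₁, ω₂, ω₃ } ∪ { ω₂, ω₃, ω₄ }
  { ω₂, ω₃, ω₄, ω₅ }  = { ω₂, ω₃, ω₄ } ∪ { ω₂, ω₄, ω₅ }
  — 12 sets.
Iteration 2: 6 new —
  { ω₁ }  = complement { ω₂, ω₃, ω₄, ω₅ }
  { ω₅ }  = complement { ω₁, ω₂, ω₃, ω₄ }
  { ω₁, ω₄, ω₅ }  = { ω₄, ω₅ } ∪ { ω₁, ω₅ }
  { ω₁, ω₂, ω₃, ω₅ }  = { ω₁, ω₂, ω₃ } ∪ { ω₁, ω₃, ω₅ }
  { ω₁, ω₂, ω₄, ω₅ }  = { ω₁, ω₅ } ∪ { ω₂, ω₄ }
  { ω₁, ω₃, ω₄, ω₅ }  = { ω₁, ω₃, ω₅ } ∪ { ω₄, ω₅ }
  — 18 sets.
Iteration 3: 5 new —
  { ω₂ }  = complement { ω₁, ω₃, ω₄, ω₅ }
  { ω₃ }  = complement { ω₁, ω₂, ω₄, ω₅ }
  { ω₄ }  = complement { ω₁, ω₂, ω₃, ω₅ }
  { ω₂, ω₃ }  = complement { ω₁, ω₄, ω₅ }
  { ω₁, ω₂, ω₄ }  = { ω₂, ω₄ } ∪ { ω₁ }
  — 23 sets.
Iteration 4 adds 9:
  { ω₁, ω₂ }  = { ω₂ } ∪ { ω₁ }
  { ω₁, ω₄ }  = { ω₄ } ∪ { ω₁ }
  { ω₂, ω₅ }  = { ω₂ } ∪ { ω₅ }
  { ω₃, ω₄ }  = { ω₃ } ∪ { ω₄ }
  { ω₃, ω₅ }  = complement { ω₁, ω₂, ω₄ }
  { ω₁, ω₂, ω₅ }  = { ω₂ } ∪ { ω₁, ω₅ }
  { ω₁, ω₃, ω₄ }  = { ω₁, ω₃ } ∪ { ω₄ }
  { ω₂, ω₃, ω₅ }  = { ω₅ } ∪ { ω₂, ω₃ }
  { ω₃, ω₄, ω₅ }  = { ω₄, ω₅ } ∪ { ω₃ }
  — 32 sets.
Iteration 5: already closed under ᶜ and ∪.

|σ(𝒢)| = 32.  σ(𝒢) = { {}, { ω₁ }, { ω₂ }, { ω₃ }, { ω₄ }, { ω₅ }, { ω₁, ω₂ }, { ω₁, ω₃ }, { ω₁, ω₄ }, { ω₁, ω₅ }, { ω₂, ω₃ }, { ω₂, ω₄ }, { ω₂, ω₅ }, { ω₃, ω₄ }, { ω₃, ω₅ }, { ω₄, ω₅ }, { ω₁, ω₂, ω₃ }, { ω₁, ω₂, ω₄ }, { ω₁, ω₂, ω₅ }, { ω₁, ω₃, ω₄ }, { ω₁, ω₃, ω₅ }, { ω₁, ω₄, ω₅ }, { ω₂, ω₃, ω₄ }, { ω₂, ω₃, ω₅ }, { ω₂, ω₄, ω₅ }, { ω₃, ω₄, ω₅ }, { ω₁, ω₂, ω₃, ω₄ }, { ω₁, ω₂, ω₃, ω₅ }, { ω₁, ω₂, ω₄, ω₅ }, { ω₁, ω₃, ω₄, ω₅ }, { ω₂, ω₃, ω₄, ω₅ }, X }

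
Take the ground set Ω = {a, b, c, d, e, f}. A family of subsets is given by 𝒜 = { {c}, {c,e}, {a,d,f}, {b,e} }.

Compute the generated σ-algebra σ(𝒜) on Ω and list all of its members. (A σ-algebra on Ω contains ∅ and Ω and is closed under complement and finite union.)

Start: 𝒜 ∪ {∅, Ω} = { {}, {c}, {b,e}, {c,e}, {a,d,f}, Ω }.
Step 1: 5 new —
  {b,c,e}  = complement {a,d,f}
  {a,b,d,f}  = complement {c,e}
  {a,c,d,f}  = complement {b,e}
  {a,b,d,e,f}  = complement {c}
  {a,c,d,e,f}  = {c,e} ∪ {a,d,f}
  (now 11)
Step 2 adds 2:
  {b}  = complement {a,c,d,e,f}
  {a,b,c,d,f}  = {a,b,d,f} ∪ {c}
  (now 13)
Step 3 adds 2:
  {e}  = complement {a,b,c,d,f}
  {b,c}  = {c} ∪ {b}
  (now 15)
Step 4 adds 1:
  {a,d,e,f}  = complement {b,c}
  (now 16)
Step 5: closed — nothing new.

|σ(𝒜)| = 16.  σ(𝒜) = { {}, {b}, {c}, {e}, {b,c}, {b,e}, {c,e}, {a,d,f}, {b,c,e}, {a,b,d,f}, {a,c,d,f}, {a,d,e,f}, {a,b,c,d,f}, {a,b,d,e,f}, {a,c,d,e,f}, Ω }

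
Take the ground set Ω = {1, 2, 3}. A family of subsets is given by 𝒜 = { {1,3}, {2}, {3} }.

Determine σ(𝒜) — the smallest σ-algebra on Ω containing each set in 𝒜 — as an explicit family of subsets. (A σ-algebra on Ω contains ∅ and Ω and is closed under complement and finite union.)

σ(𝒜) = { {}, {1}, {2}, {3}, {1,2}, {1,3}, {2,3}, Ω }

Check:
Take S₀ = 𝒜 ∪ {∅, Ω} = { {}, {2}, {3}, {1,3}, Ω }.
Round 1 (2 new):
  {1,2}  = Ω∖{3}
  {2,3}  = {3} ∪ {2}
  [7 total]
Round 2. New:
  {1}  = Ω∖{2,3}
  [8 total]
Round 3: already closed under ᶜ and ∪.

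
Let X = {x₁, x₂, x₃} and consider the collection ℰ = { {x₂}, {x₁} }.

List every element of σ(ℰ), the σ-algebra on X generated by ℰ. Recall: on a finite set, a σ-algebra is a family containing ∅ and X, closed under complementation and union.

Start: ℰ ∪ {∅, X} = { {}, {x₁}, {x₂}, X }.
Iteration 1. New:
  {x₁, x₂}  = {x₂} ∪ {x₁}
  {x₁, x₃}  = complement {x₂}
  {x₂, x₃}  = complement {x₁}
Iteration 2: +1 →
  {x₃}  = complement {x₁, x₂}
Iteration 3: already closed under ᶜ and ∪.

σ(ℰ) = { {}, {x₁}, {x₂}, {x₃}, {x₁, x₂}, {x₁, x₃}, {x₂, x₃}, X }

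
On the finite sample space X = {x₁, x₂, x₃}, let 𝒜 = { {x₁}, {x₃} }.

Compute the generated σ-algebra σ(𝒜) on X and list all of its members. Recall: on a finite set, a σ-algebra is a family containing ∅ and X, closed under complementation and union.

|σ(𝒜)| = 8.  σ(𝒜) = { {}, {x₁}, {x₂}, {x₃}, {x₁, x₂}, {x₁, x₃}, {x₂, x₃}, X }

Check:
Seed the family with 𝒜 together with ∅ and X: { {}, {x₁}, {x₃}, X }.
Iteration 1: 3 new —
  {x₁, x₂}  = {x₃}ᶜ
  {x₁, x₃}  = {x₃} ∪ {x₁}
  {x₂, x₃}  = {x₁}ᶜ
  (now 7)
Iteration 2 adds 1:
  {x₂}  = {x₁, x₃}ᶜ
  (now 8)
After Iteration 3 the family is unchanged; done.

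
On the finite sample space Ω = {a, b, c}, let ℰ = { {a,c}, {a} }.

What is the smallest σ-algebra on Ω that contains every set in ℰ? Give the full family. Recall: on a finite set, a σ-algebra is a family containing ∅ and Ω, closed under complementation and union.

σ(ℰ) (8 sets): { {}, {a}, {b}, {c}, {a,b}, {a,c}, {b,c}, Ω }

Trace:
Begin from { {}, {a}, {a,c}, Ω } (that is, ℰ plus ∅ and Ω).
Pass 1 adds 2:
  {b}  = {a,c}ᶜ
  {b,c}  = {a}ᶜ
  — 6 sets.
Pass 2: 1 new —
  {a,b}  = {b} ∪ {a}
  — 7 sets.
Pass 3 (1 new):
  {c}  = {a,b}ᶜ
  — 8 sets.
Pass 4: no new sets; the family is a σ-algebra.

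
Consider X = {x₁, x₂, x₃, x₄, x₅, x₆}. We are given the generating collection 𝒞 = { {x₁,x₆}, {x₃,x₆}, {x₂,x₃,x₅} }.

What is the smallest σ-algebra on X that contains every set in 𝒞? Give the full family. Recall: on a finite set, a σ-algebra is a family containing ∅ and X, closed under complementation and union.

Seed the family with 𝒞 together with ∅ and X: { {}, {x₁,x₆}, {x₃,x₆}, {x₂,x₃,x₅}, X }.
Iteration 1 (6 new):
  {x₁,x₃,x₆}  = {x₃,x₆} ∪ {x₁,x₆}
  {x₁,x₄,x₆}  = complement {x₂,x₃,x₅}
  {x₁,x₂,x₄,x₅}  = complement {x₃,x₆}
  {x₂,x₃,x₄,x₅}  = complement {x₁,x₆}
  {x₂,x₃,x₅,x₆}  = {x₂,x₃,x₅} ∪ {x₃,x₆}
  {x₁,x₂,x₃,x₅,x₆}  = {x₂,x₃,x₅} ∪ {x₁,x₆}
  |family| = 11
Iteration 2. New:
  {x₄}  = complement {x₁,x₂,x₃,x₅,x₆}
  {x₁,x₄}  = complement {x₂,x₃,x₅,x₆}
  {x₂,x₄,x₅}  = complement {x₁,x₃,x₆}
  {x₁,x₃,x₄,x₆}  = {x₁,x₃,x₆} ∪ {x₁,x₄,x₆}
  {x₁,x₂,x₃,x₄,x₅}  = {x₂,x₃,x₄,x₅} ∪ {x₁,x₂,x₄,x₅}
  {x₁,x₂,x₄,x₅,x₆}  = {x₁,x₆} ∪ {x₁,x₂,x₄,x₅}
  {x₂,x₃,x₄,x₅,x₆}  = {x₂,x₃,x₄,x₅} ∪ {x₃,x₆}
  |family| = 18
Iteration 3: 5 new —
  {x₁}  = complement {x₂,x₃,x₄,x₅,x₆}
  {x₃}  = complement {x₁,x₂,x₄,x₅,x₆}
  {x₆}  = complement {x₁,x₂,x₃,x₄,x₅}
  {x₂,x₅}  = complement {x₁,x₃,x₄,x₆}
  {x₃,x₄,x₆}  = {x₃,x₆} ∪ {x₄}
  |family| = 23
Iteration 4 (9 new):
  {x₁,x₃}  = {x₁} ∪ {x₃}
  {x₃,x₄}  = {x₃} ∪ {x₄}
  {x₄,x₆}  = {x₆} ∪ {x₄}
  {x₁,x₂,x₅}  = complement {x₃,x₄,x₆}
  {x₁,x₃,x₄}  = {x₃} ∪ {x₁,x₄}
  {x₂,x₅,x₆}  = {x₂,x₅} ∪ {x₆}
  {x₁,x₂,x₃,x₅}  = {x₁} ∪ {x₂,x₃,x₅}
  {x₁,x₂,x₅,x₆}  = {x₂,x₅} ∪ {x₁,x₆}
  {x₂,x₄,x₅,x₆}  = {x₆} ∪ {x₂,x₄,x₅}
  |family| = 32
Iteration 5: already closed under ᶜ and ∪.

σ(𝒞) = { {}, {x₁}, {x₃}, {x₄}, {x₆}, {x₁,x₃}, {x₁,x₄}, {x₁,x₆}, {x₂,x₅}, {x₃,x₄}, {x₃,x₆}, {x₄,x₆}, {x₁,x₂,x₅}, {x₁,x₃,x₄}, {x₁,x₃,x₆}, {x₁,x₄,x₆}, {x₂,x₃,x₅}, {x₂,x₄,x₅}, {x₂,x₅,x₆}, {x₃,x₄,x₆}, {x₁,x₂,x₃,x₅}, {x₁,x₂,x₄,x₅}, {x₁,x₂,x₅,x₆}, {x₁,x₃,x₄,x₆}, {x₂,x₃,x₄,x₅}, {x₂,x₃,x₅,x₆}, {x₂,x₄,x₅,x₆}, {x₁,x₂,x₃,x₄,x₅}, {x₁,x₂,x₃,x₅,x₆}, {x₁,x₂,x₄,x₅,x₆}, {x₂,x₃,x₄,x₅,x₆}, X }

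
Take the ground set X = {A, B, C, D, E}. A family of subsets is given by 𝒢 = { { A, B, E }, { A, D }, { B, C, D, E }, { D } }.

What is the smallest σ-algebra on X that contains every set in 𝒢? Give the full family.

Seed the family with 𝒢 together with ∅ and X: { {}, { D }, { A, D }, { A, B, E }, { B, C, D, E }, X }.
Round 1: 5 new —
  { A }  = complement { B, C, D, E }
  { C, D }  = complement { A, B, E }
  { B, C, E }  = complement { A, D }
  { A, B, C, E }  = complement { D }
  { A, B, D, E }  = { A, B, E } ∪ { A, D }
  [11 total]
Round 2. New:
  { C }  = complement { A, B, D, E }
  { A, C, D }  = { C, D } ∪ { A, D }
  [13 total]
Round 3. New:
  { A, C }  = { C } ∪ { A }
  { B, E }  = complement { A, C, D }
  [15 total]
Round 4: +1 →
  { B, D, E }  = complement { A, C }
  [16 total]
After Round 5 the family is unchanged; done.

|σ(𝒢)| = 16.  σ(𝒢) = { {}, { A }, { C }, { D }, { A, C }, { A, D }, { B, E }, { C, D }, { A, B, E }, { A, C, D }, { B, C, E }, { B, D, E }, { A, B, C, E }, { A, B, D, E }, { B, C, D, E }, X }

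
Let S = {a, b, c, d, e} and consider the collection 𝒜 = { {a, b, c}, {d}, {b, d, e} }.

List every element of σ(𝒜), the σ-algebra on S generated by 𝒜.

σ(𝒜) = { ∅, {b}, {d}, {e}, {a, c}, {b, d}, {b, e}, {d, e}, {a, b, c}, {a, c, d}, {a, c, e}, {b, d, e}, {a, b, c, d}, {a, b, c, e}, {a, c, d, e}, S }

Derivation:
Seed the family with 𝒜 together with ∅ and S: { ∅, {d}, {a, b, c}, {b, d, e}, S }.
Round 1 (4 new):
  {a, c}  = complement {b, d, e}
  {d, e}  = complement {a, b, c}
  {a, b, c, d}  = {a, b, c} ∪ {d}
  {a, b, c, e}  = complement {d}
  |family| = 9
Round 2: +3 →
  {e}  = complement {a, b, c, d}
  {a, c, d}  = {a, c} ∪ {d}
  {a, c, d, e}  = {d, e} ∪ {a, c}
  |family| = 12
Round 3 (3 new):
  {b}  = complement {a, c, d, e}
  {b, e}  = complement {a, c, d}
  {a, c, e}  = {a, c} ∪ {e}
  |family| = 15
Round 4 adds 1:
  {b, d}  = complement {a, c, e}
  |family| = 16
Round 5: no new sets; the family is a σ-algebra.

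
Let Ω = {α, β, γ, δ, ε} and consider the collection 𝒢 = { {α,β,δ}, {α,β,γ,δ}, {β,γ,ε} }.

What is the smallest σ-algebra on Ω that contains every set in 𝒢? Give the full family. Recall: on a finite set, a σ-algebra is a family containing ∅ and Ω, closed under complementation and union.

σ(𝒢) = { {}, {β}, {γ}, {ε}, {α,δ}, {β,γ}, {β,ε}, {γ,ε}, {α,β,δ}, {α,γ,δ}, {α,δ,ε}, {β,γ,ε}, {α,β,γ,δ}, {α,β,δ,ε}, {α,γ,δ,ε}, Ω }

Trace:
Take S₀ = 𝒢 ∪ {∅, Ω} = { {}, {α,β,δ}, {β,γ,ε}, {α,β,γ,δ}, Ω }.
Iteration 1: +3 →
  {ε}  = {α,β,γ,δ}ᶜ
  {α,δ}  = {β,γ,ε}ᶜ
  {γ,ε}  = {α,β,δ}ᶜ
  [8 total]
Iteration 2: 3 new —
  {α,δ,ε}  = {α,δ} ∪ {ε}
  {α,β,δ,ε}  = {α,β,δ} ∪ {ε}
  {α,γ,δ,ε}  = {γ,ε} ∪ {α,δ}
  [11 total]
Iteration 3: +3 →
  {β}  = {α,γ,δ,ε}ᶜ
  {γ}  = {α,β,δ,ε}ᶜ
  {β,γ}  = {α,δ,ε}ᶜ
  [14 total]
Iteration 4: 2 new —
  {β,ε}  = {β} ∪ {ε}
  {α,γ,δ}  = {γ} ∪ {α,δ}
  [16 total]
Iteration 5 adds nothing — fixpoint reached.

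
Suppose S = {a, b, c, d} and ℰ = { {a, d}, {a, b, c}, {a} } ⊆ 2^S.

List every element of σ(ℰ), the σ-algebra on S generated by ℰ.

Initial family (5 sets): { ∅, {a}, {a, d}, {a, b, c}, S }.
Pass 1. New:
  {d}  = S∖{a, b, c}
  {b, c}  = S∖{a, d}
  {b, c, d}  = S∖{a}
  (now 8)
Pass 2 adds nothing — fixpoint reached.

Therefore σ(ℰ) = { ∅, {a}, {d}, {a, d}, {b, c}, {a, b, c}, {b, c, d}, S } (|σ(ℰ)| = 8).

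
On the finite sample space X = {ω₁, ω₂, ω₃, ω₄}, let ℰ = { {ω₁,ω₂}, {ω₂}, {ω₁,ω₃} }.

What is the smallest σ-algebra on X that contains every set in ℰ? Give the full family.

Start: ℰ ∪ {∅, X} = { {}, {ω₂}, {ω₁,ω₂}, {ω₁,ω₃}, X }.
Round 1 (4 new):
  {ω₂,ω₄}  = ᶜ of {ω₁,ω₃}
  {ω₃,ω₄}  = ᶜ of {ω₁,ω₂}
  {ω₁,ω₂,ω₃}  = {ω₁,ω₂} ∪ {ω₁,ω₃}
  {ω₁,ω₃,ω₄}  = ᶜ of {ω₂}
  (now 9)
Round 2. New:
  {ω₄}  = ᶜ of {ω₁,ω₂,ω₃}
  {ω₁,ω₂,ω₄}  = {ω₁,ω₂} ∪ {ω₂,ω₄}
  {ω₂,ω₃,ω₄}  = {ω₃,ω₄} ∪ {ω₂}
  (now 12)
Round 3: +2 →
  {ω₁}  = ᶜ of {ω₂,ω₃,ω₄}
  {ω₃}  = ᶜ of {ω₁,ω₂,ω₄}
  (now 14)
Round 4: +2 →
  {ω₁,ω₄}  = {ω₄} ∪ {ω₁}
  {ω₂,ω₃}  = {ω₃} ∪ {ω₂}
  (now 16)
After Round 5 the family is unchanged; done.

σ(ℰ) = { {}, {ω₁}, {ω₂}, {ω₃}, {ω₄}, {ω₁,ω₂}, {ω₁,ω₃}, {ω₁,ω₄}, {ω₂,ω₃}, {ω₂,ω₄}, {ω₃,ω₄}, {ω₁,ω₂,ω₃}, {ω₁,ω₂,ω₄}, {ω₁,ω₃,ω₄}, {ω₂,ω₃,ω₄}, X }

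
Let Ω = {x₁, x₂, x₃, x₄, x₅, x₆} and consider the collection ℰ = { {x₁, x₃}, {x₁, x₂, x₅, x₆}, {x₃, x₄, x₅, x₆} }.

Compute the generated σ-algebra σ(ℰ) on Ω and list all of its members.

Seed the family with ℰ together with ∅ and Ω: { ∅, {x₁, x₃}, {x₁, x₂, x₅, x₆}, {x₃, x₄, x₅, x₆}, Ω }.
Step 1 (5 new):
  {x₁, x₂}  = complement {x₃, x₄, x₅, x₆}
  {x₃, x₄}  = complement {x₁, x₂, x₅, x₆}
  {x₂, x₄, x₅, x₆}  = complement {x₁, x₃}
  {x₁, x₂, x₃, x₅, x₆}  = {x₁, x₃} ∪ {x₁, x₂, x₅, x₆}
  {x₁, x₃, x₄, x₅, x₆}  = {x₁, x₃} ∪ {x₃, x₄, x₅, x₆}
Step 2: 7 new —
  {x₂}  = complement {x₁, x₃, x₄, x₅, x₆}
  {x₄}  = complement {x₁, x₂, x₃, x₅, x₆}
  {x₁, x₂, x₃}  = {x₁, x₂} ∪ {x₁, x₃}
  {x₁, x₃, x₄}  = {x₃, x₄} ∪ {x₁, x₃}
  {x₁, x₂, x₃, x₄}  = {x₃, x₄} ∪ {x₁, x₂}
  {x₁, x₂, x₄, x₅, x₆}  = {x₁, x₂} ∪ {x₂, x₄, x₅, x₆}
  {x₂, x₃, x₄, x₅, x₆}  = {x₃, x₄} ∪ {x₂, x₄, x₅, x₆}
Step 3 (8 new):
  {x₁}  = complement {x₂, x₃, x₄, x₅, x₆}
  {x₃}  = complement {x₁, x₂, x₄, x₅, x₆}
  {x₂, x₄}  = {x₄} ∪ {x₂}
  {x₅, x₆}  = complement {x₁, x₂, x₃, x₄}
  {x₁, x₂, x₄}  = {x₁, x₂} ∪ {x₄}
  {x₂, x₃, x₄}  = {x₃, x₄} ∪ {x₂}
  {x₂, x₅, x₆}  = complement {x₁, x₃, x₄}
  {x₄, x₅, x₆}  = complement {x₁, x₂, x₃}
Step 4: +7 →
  {x₁, x₄}  = {x₁} ∪ {x₄}
  {x₂, x₃}  = {x₂} ∪ {x₃}
  {x₁, x₅, x₆}  = complement {x₂, x₃, x₄}
  {x₃, x₅, x₆}  = complement {x₁, x₂, x₄}
  {x₁, x₃, x₅, x₆}  = complement {x₂, x₄}
  {x₁, x₄, x₅, x₆}  = {x₁} ∪ {x₄, x₅, x₆}
  {x₂, x₃, x₅, x₆}  = {x₂, x₅, x₆} ∪ {x₃}
Step 5: no new sets; the family is a σ-algebra.

Therefore σ(ℰ) = { ∅, {x₁}, {x₂}, {x₃}, {x₄}, {x₁, x₂}, {x₁, x₃}, {x₁, x₄}, {x₂, x₃}, {x₂, x₄}, {x₃, x₄}, {x₅, x₆}, {x₁, x₂, x₃}, {x₁, x₂, x₄}, {x₁, x₃, x₄}, {x₁, x₅, x₆}, {x₂, x₃, x₄}, {x₂, x₅, x₆}, {x₃, x₅, x₆}, {x₄, x₅, x₆}, {x₁, x₂, x₃, x₄}, {x₁, x₂, x₅, x₆}, {x₁, x₃, x₅, x₆}, {x₁, x₄, x₅, x₆}, {x₂, x₃, x₅, x₆}, {x₂, x₄, x₅, x₆}, {x₃, x₄, x₅, x₆}, {x₁, x₂, x₃, x₅, x₆}, {x₁, x₂, x₄, x₅, x₆}, {x₁, x₃, x₄, x₅, x₆}, {x₂, x₃, x₄, x₅, x₆}, Ω } (|σ(ℰ)| = 32).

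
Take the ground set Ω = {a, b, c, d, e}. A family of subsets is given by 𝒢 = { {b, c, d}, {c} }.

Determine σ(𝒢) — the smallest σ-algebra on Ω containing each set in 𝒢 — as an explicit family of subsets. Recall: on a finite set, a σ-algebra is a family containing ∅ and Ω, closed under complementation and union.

|σ(𝒢)| = 8.  σ(𝒢) = { ∅, {c}, {a, e}, {b, d}, {a, c, e}, {b, c, d}, {a, b, d, e}, Ω }

Working:
Begin from { ∅, {c}, {b, c, d}, Ω } (that is, 𝒢 plus ∅ and Ω).
Round 1 adds 2:
  {a, e}  = ᶜ of {b, c, d}
  {a, b, d, e}  = ᶜ of {c}
  (now 6)
Round 2: +1 →
  {a, c, e}  = {c} ∪ {a, e}
  (now 7)
Round 3: +1 →
  {b, d}  = ᶜ of {a, c, e}
  (now 8)
After Round 4 the family is unchanged; done.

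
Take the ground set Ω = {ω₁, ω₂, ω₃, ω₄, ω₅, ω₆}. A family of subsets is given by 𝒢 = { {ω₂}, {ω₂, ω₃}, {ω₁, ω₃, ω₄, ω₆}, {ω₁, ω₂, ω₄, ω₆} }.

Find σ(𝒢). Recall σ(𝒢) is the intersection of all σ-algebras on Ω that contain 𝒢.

Take S₀ = 𝒢 ∪ {∅, Ω} = { {}, {ω₂}, {ω₂, ω₃}, {ω₁, ω₂, ω₄, ω₆}, {ω₁, ω₃, ω₄, ω₆}, Ω }.
Step 1: +5 →
  {ω₂, ω₅}  = complement {ω₁, ω₃, ω₄, ω₆}
  {ω₃, ω₅}  = complement {ω₁, ω₂, ω₄, ω₆}
  {ω₁, ω₄, ω₅, ω₆}  = complement {ω₂, ω₃}
  {ω₁, ω₂, ω₃, ω₄, ω₆}  = {ω₂, ω₃} ∪ {ω₁, ω₂, ω₄, ω₆}
  {ω₁, ω₃, ω₄, ω₅, ω₆}  = complement {ω₂}
  |family| = 11
Step 2: 3 new —
  {ω₅}  = complement {ω₁, ω₂, ω₃, ω₄, ω₆}
  {ω₂, ω₃, ω₅}  = {ω₂, ω₅} ∪ {ω₂, ω₃}
  {ω₁, ω₂, ω₄, ω₅, ω₆}  = {ω₂, ω₅} ∪ {ω₁, ω₂, ω₄, ω₆}
  |family| = 14
Step 3 adds 2:
  {ω₃}  = complement {ω₁, ω₂, ω₄, ω₅, ω₆}
  {ω₁, ω₄, ω₆}  = complement {ω₂, ω₃, ω₅}
  |family| = 16
After Step 4 the family is unchanged; done.

σ(𝒢) = { {}, {ω₂}, {ω₃}, {ω₅}, {ω₂, ω₃}, {ω₂, ω₅}, {ω₃, ω₅}, {ω₁, ω₄, ω₆}, {ω₂, ω₃, ω₅}, {ω₁, ω₂, ω₄, ω₆}, {ω₁, ω₃, ω₄, ω₆}, {ω₁, ω₄, ω₅, ω₆}, {ω₁, ω₂, ω₃, ω₄, ω₆}, {ω₁, ω₂, ω₄, ω₅, ω₆}, {ω₁, ω₃, ω₄, ω₅, ω₆}, Ω }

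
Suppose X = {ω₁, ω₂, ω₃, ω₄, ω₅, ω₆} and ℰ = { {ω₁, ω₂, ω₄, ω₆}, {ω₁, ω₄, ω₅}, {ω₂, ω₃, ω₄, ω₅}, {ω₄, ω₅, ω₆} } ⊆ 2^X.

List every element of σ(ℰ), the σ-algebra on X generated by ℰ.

Seed the family with ℰ together with ∅ and X: { {}, {ω₁, ω₄, ω₅}, {ω₄, ω₅, ω₆}, {ω₁, ω₂, ω₄, ω₆}, {ω₂, ω₃, ω₄, ω₅}, X }.
Round 1. New:
  {ω₁, ω₆}  = {ω₂, ω₃, ω₄, ω₅}ᶜ
  {ω₃, ω₅}  = {ω₁, ω₂, ω₄, ω₆}ᶜ
  {ω₁, ω₂, ω₃}  = {ω₄, ω₅, ω₆}ᶜ
  {ω₂, ω₃, ω₆}  = {ω₁, ω₄, ω₅}ᶜ
  {ω₁, ω₄, ω₅, ω₆}  = {ω₁, ω₄, ω₅} ∪ {ω₄, ω₅, ω₆}
  {ω₁, ω₂, ω₃, ω₄, ω₅}  = {ω₁, ω₄, ω₅} ∪ {ω₂, ω₃, ω₄, ω₅}
  {ω₁, ω₂, ω₄, ω₅, ω₆}  = {ω₁, ω₄, ω₅} ∪ {ω₁, ω₂, ω₄, ω₆}
  {ω₂, ω₃, ω₄, ω₅, ω₆}  = {ω₂, ω₃, ω₄, ω₅} ∪ {ω₄, ω₅, ω₆}
Round 2 adds 12:
  {ω₁}  = {ω₂, ω₃, ω₄, ω₅, ω₆}ᶜ
  {ω₃}  = {ω₁, ω₂, ω₄, ω₅, ω₆}ᶜ
  {ω₆}  = {ω₁, ω₂, ω₃, ω₄, ω₅}ᶜ
  {ω₂, ω₃}  = {ω₁, ω₄, ω₅, ω₆}ᶜ
  {ω₁, ω₂, ω₃, ω₅}  = {ω₁, ω₂, ω₃} ∪ {ω₃, ω₅}
  {ω₁, ω₂, ω₃, ω₆}  = {ω₁, ω₂, ω₃} ∪ {ω₁, ω₆}
  {ω₁, ω₃, ω₄, ω₅}  = {ω₁, ω₄, ω₅} ∪ {ω₃, ω₅}
  {ω₁, ω₃, ω₅, ω₆}  = {ω₁, ω₆} ∪ {ω₃, ω₅}
  {ω₂, ω₃, ω₅, ω₆}  = {ω₂, ω₃, ω₆} ∪ {ω₃, ω₅}
  {ω₃, ω₄, ω₅, ω₆}  = {ω₃, ω₅} ∪ {ω₄, ω₅, ω₆}
  {ω₁, ω₂, ω₃, ω₄, ω₆}  = {ω₁, ω₂, ω₄, ω₆} ∪ {ω₁, ω₂, ω₃}
  {ω₁, ω₃, ω₄, ω₅, ω₆}  = {ω₁, ω₄, ω₅, ω₆} ∪ {ω₃, ω₅}
Round 3: 15 new —
  {ω₂}  = {ω₁, ω₃, ω₄, ω₅, ω₆}ᶜ
  {ω₅}  = {ω₁, ω₂, ω₃, ω₄, ω₆}ᶜ
  {ω₁, ω₂}  = {ω₃, ω₄, ω₅, ω₆}ᶜ
  {ω₁, ω₃}  = {ω₃} ∪ {ω₁}
  {ω₁, ω₄}  = {ω₂, ω₃, ω₅, ω₆}ᶜ
  {ω₂, ω₄}  = {ω₁, ω₃, ω₅, ω₆}ᶜ
  {ω₂, ω₆}  = {ω₁, ω₃, ω₄, ω₅}ᶜ
  {ω₃, ω₆}  = {ω₆} ∪ {ω₃}
  {ω₄, ω₅}  = {ω₁, ω₂, ω₃, ω₆}ᶜ
  {ω₄, ω₆}  = {ω₁, ω₂, ω₃, ω₅}ᶜ
  {ω₁, ω₃, ω₅}  = {ω₃, ω₅} ∪ {ω₁}
  {ω₁, ω₃, ω₆}  = {ω₁, ω₆} ∪ {ω₃}
  {ω₂, ω₃, ω₅}  = {ω₃, ω₅} ∪ {ω₂, ω₃}
  {ω₃, ω₅, ω₆}  = {ω₃, ω₅} ∪ {ω₆}
  {ω₁, ω₂, ω₃, ω₅, ω₆}  = {ω₁, ω₆} ∪ {ω₂, ω₃, ω₅, ω₆}
Round 4 adds 21:
  {ω₄}  = {ω₁, ω₂, ω₃, ω₅, ω₆}ᶜ
  {ω₁, ω₅}  = {ω₁} ∪ {ω₅}
  {ω₂, ω₅}  = {ω₂} ∪ {ω₅}
  {ω₅, ω₆}  = {ω₆} ∪ {ω₅}
  {ω₁, ω₂, ω₄}  = {ω₃, ω₅, ω₆}ᶜ
  {ω₁, ω₂, ω₅}  = {ω₁, ω₂} ∪ {ω₅}
  {ω₁, ω₂, ω₆}  = {ω₁, ω₆} ∪ {ω₂}
  {ω₁, ω₃, ω₄}  = {ω₁, ω₃} ∪ {ω₁, ω₄}
  {ω₁, ω₄, ω₆}  = {ω₂, ω₃, ω₅}ᶜ
  {ω₁, ω₅, ω₆}  = {ω₁, ω₆} ∪ {ω₅}
  {ω₂, ω₃, ω₄}  = {ω₃} ∪ {ω₂, ω₄}
  {ω₂, ω₄, ω₅}  = {ω₁, ω₃, ω₆}ᶜ
  {ω₂, ω₄, ω₆}  = {ω₁, ω₃, ω₅}ᶜ
  {ω₂, ω₅, ω₆}  = {ω₂, ω₆} ∪ {ω₅}
  {ω₃, ω₄, ω₅}  = {ω₄, ω₅} ∪ {ω₃, ω₅}
  {ω₃, ω₄, ω₆}  = {ω₃} ∪ {ω₄, ω₆}
  {ω₁, ω₂, ω₃, ω₄}  = {ω₁, ω₃} ∪ {ω₂, ω₄}
  {ω₁, ω₂, ω₄, ω₅}  = {ω₃, ω₆}ᶜ
  {ω₁, ω₃, ω₄, ω₆}  = {ω₁, ω₃, ω₆} ∪ {ω₁, ω₄}
  {ω₂, ω₃, ω₄, ω₆}  = {ω₂, ω₃, ω₆} ∪ {ω₄, ω₆}
  {ω₂, ω₄, ω₅, ω₆}  = {ω₁, ω₃}ᶜ
Round 5: 2 new —
  {ω₃, ω₄}  = {ω₃} ∪ {ω₄}
  {ω₁, ω₂, ω₅, ω₆}  = {ω₂, ω₅} ∪ {ω₁, ω₆}
Round 6: already closed under ᶜ and ∪.

|σ(ℰ)| = 64.  σ(ℰ) = { {}, {ω₁}, {ω₂}, {ω₃}, {ω₄}, {ω₅}, {ω₆}, {ω₁, ω₂}, {ω₁, ω₃}, {ω₁, ω₄}, {ω₁, ω₅}, {ω₁, ω₆}, {ω₂, ω₃}, {ω₂, ω₄}, {ω₂, ω₅}, {ω₂, ω₆}, {ω₃, ω₄}, {ω₃, ω₅}, {ω₃, ω₆}, {ω₄, ω₅}, {ω₄, ω₆}, {ω₅, ω₆}, {ω₁, ω₂, ω₃}, {ω₁, ω₂, ω₄}, {ω₁, ω₂, ω₅}, {ω₁, ω₂, ω₆}, {ω₁, ω₃, ω₄}, {ω₁, ω₃, ω₅}, {ω₁, ω₃, ω₆}, {ω₁, ω₄, ω₅}, {ω₁, ω₄, ω₆}, {ω₁, ω₅, ω₆}, {ω₂, ω₃, ω₄}, {ω₂, ω₃, ω₅}, {ω₂, ω₃, ω₆}, {ω₂, ω₄, ω₅}, {ω₂, ω₄, ω₆}, {ω₂, ω₅, ω₆}, {ω₃, ω₄, ω₅}, {ω₃, ω₄, ω₆}, {ω₃, ω₅, ω₆}, {ω₄, ω₅, ω₆}, {ω₁, ω₂, ω₃, ω₄}, {ω₁, ω₂, ω₃, ω₅}, {ω₁, ω₂, ω₃, ω₆}, {ω₁, ω₂, ω₄, ω₅}, {ω₁, ω₂, ω₄, ω₆}, {ω₁, ω₂, ω₅, ω₆}, {ω₁, ω₃, ω₄, ω₅}, {ω₁, ω₃, ω₄, ω₆}, {ω₁, ω₃, ω₅, ω₆}, {ω₁, ω₄, ω₅, ω₆}, {ω₂, ω₃, ω₄, ω₅}, {ω₂, ω₃, ω₄, ω₆}, {ω₂, ω₃, ω₅, ω₆}, {ω₂, ω₄, ω₅, ω₆}, {ω₃, ω₄, ω₅, ω₆}, {ω₁, ω₂, ω₃, ω₄, ω₅}, {ω₁, ω₂, ω₃, ω₄, ω₆}, {ω₁, ω₂, ω₃, ω₅, ω₆}, {ω₁, ω₂, ω₄, ω₅, ω₆}, {ω₁, ω₃, ω₄, ω₅, ω₆}, {ω₂, ω₃, ω₄, ω₅, ω₆}, X }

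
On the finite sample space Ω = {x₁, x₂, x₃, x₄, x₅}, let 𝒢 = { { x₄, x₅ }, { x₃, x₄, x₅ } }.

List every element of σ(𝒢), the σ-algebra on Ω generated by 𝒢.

Begin from { ∅, { x₄, x₅ }, { x₃, x₄, x₅ }, Ω } (that is, 𝒢 plus ∅ and Ω).
Step 1: 2 new —
  { x₁, x₂ }  = complement { x₃, x₄, x₅ }
  { x₁, x₂, x₃ }  = complement { x₄, x₅ }
  (now 6)
Step 2: +1 →
  { x₁, x₂, x₄, x₅ }  = { x₄, x₅ } ∪ { x₁, x₂ }
  (now 7)
Step 3: 1 new —
  { x₃ }  = complement { x₁, x₂, x₄, x₅ }
  (now 8)
Step 4: already closed under ᶜ and ∪.

Therefore σ(𝒢) = { ∅, { x₃ }, { x₁, x₂ }, { x₄, x₅ }, { x₁, x₂, x₃ }, { x₃, x₄, x₅ }, { x₁, x₂, x₄, x₅ }, Ω } (|σ(𝒢)| = 8).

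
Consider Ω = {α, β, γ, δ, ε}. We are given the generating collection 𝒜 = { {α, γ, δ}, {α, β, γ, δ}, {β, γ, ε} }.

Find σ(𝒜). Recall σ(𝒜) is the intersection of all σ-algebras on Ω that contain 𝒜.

Answer: σ(𝒜) = { {}, {β}, {γ}, {ε}, {α, δ}, {β, γ}, {β, ε}, {γ, ε}, {α, β, δ}, {α, γ, δ}, {α, δ, ε}, {β, γ, ε}, {α, β, γ, δ}, {α, β, δ, ε}, {α, γ, δ, ε}, Ω }

Derivation:
Initial family (5 sets): { {}, {α, γ, δ}, {β, γ, ε}, {α, β, γ, δ}, Ω }.
Round 1: +3 →
  {ε}  = Ω∖{α, β, γ, δ}
  {α, δ}  = Ω∖{β, γ, ε}
  {β, ε}  = Ω∖{α, γ, δ}
  — 8 sets.
Round 2 (3 new):
  {α, δ, ε}  = {α, δ} ∪ {ε}
  {α, β, δ, ε}  = {β, ε} ∪ {α, δ}
  {α, γ, δ, ε}  = {α, γ, δ} ∪ {ε}
  — 11 sets.
Round 3 adds 3:
  {β}  = Ω∖{α, γ, δ, ε}
  {γ}  = Ω∖{α, β, δ, ε}
  {β, γ}  = Ω∖{α, δ, ε}
  — 14 sets.
Round 4 (2 new):
  {γ, ε}  = {γ} ∪ {ε}
  {α, β, δ}  = {α, δ} ∪ {β}
  — 16 sets.
Round 5: closed — nothing new.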